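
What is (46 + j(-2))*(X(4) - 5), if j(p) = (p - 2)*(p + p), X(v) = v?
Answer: -62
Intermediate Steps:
j(p) = 2*p*(-2 + p) (j(p) = (-2 + p)*(2*p) = 2*p*(-2 + p))
(46 + j(-2))*(X(4) - 5) = (46 + 2*(-2)*(-2 - 2))*(4 - 5) = (46 + 2*(-2)*(-4))*(-1) = (46 + 16)*(-1) = 62*(-1) = -62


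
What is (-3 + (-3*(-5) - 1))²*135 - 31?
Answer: 16304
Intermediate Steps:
(-3 + (-3*(-5) - 1))²*135 - 31 = (-3 + (15 - 1))²*135 - 31 = (-3 + 14)²*135 - 31 = 11²*135 - 31 = 121*135 - 31 = 16335 - 31 = 16304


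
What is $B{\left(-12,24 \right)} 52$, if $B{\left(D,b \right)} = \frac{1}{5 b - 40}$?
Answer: $\frac{13}{20} \approx 0.65$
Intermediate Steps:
$B{\left(D,b \right)} = \frac{1}{-40 + 5 b}$
$B{\left(-12,24 \right)} 52 = \frac{1}{5 \left(-8 + 24\right)} 52 = \frac{1}{5 \cdot 16} \cdot 52 = \frac{1}{5} \cdot \frac{1}{16} \cdot 52 = \frac{1}{80} \cdot 52 = \frac{13}{20}$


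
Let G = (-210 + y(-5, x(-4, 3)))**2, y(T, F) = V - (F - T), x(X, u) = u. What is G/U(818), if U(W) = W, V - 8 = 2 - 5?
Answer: 45369/818 ≈ 55.463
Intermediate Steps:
V = 5 (V = 8 + (2 - 5) = 8 - 3 = 5)
y(T, F) = 5 + T - F (y(T, F) = 5 - (F - T) = 5 + (T - F) = 5 + T - F)
G = 45369 (G = (-210 + (5 - 5 - 1*3))**2 = (-210 + (5 - 5 - 3))**2 = (-210 - 3)**2 = (-213)**2 = 45369)
G/U(818) = 45369/818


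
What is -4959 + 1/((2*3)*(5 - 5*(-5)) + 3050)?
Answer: -16017569/3230 ≈ -4959.0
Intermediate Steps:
-4959 + 1/((2*3)*(5 - 5*(-5)) + 3050) = -4959 + 1/(6*(5 + 25) + 3050) = -4959 + 1/(6*30 + 3050) = -4959 + 1/(180 + 3050) = -4959 + 1/3230 = -16017569/3230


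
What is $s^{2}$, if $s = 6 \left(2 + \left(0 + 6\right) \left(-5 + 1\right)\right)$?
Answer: $17424$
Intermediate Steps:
$s = -132$ ($s = 6 \left(2 + 6 \left(-4\right)\right) = 6 \left(2 - 24\right) = 6 \left(-22\right) = -132$)
$s^{2} = \left(-132\right)^{2} = 17424$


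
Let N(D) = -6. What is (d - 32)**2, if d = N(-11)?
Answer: 1444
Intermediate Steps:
d = -6
(d - 32)**2 = (-6 - 32)**2 = (-38)**2 = 1444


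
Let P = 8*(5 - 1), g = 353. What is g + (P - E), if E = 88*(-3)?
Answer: 649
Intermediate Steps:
E = -264
P = 32 (P = 8*4 = 32)
g + (P - E) = 353 + (32 - 1*(-264)) = 353 + (32 + 264) = 353 + 296 = 649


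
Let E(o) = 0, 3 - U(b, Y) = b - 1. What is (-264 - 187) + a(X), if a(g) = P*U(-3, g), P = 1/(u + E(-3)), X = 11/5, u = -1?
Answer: -458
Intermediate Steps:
U(b, Y) = 4 - b (U(b, Y) = 3 - (b - 1) = 3 - (-1 + b) = 3 + (1 - b) = 4 - b)
X = 11/5 (X = 11*(⅕) = 11/5 ≈ 2.2000)
P = -1 (P = 1/(-1 + 0) = 1/(-1) = -1)
a(g) = -7 (a(g) = -(4 - 1*(-3)) = -(4 + 3) = -1*7 = -7)
(-264 - 187) + a(X) = (-264 - 187) - 7 = -451 - 7 = -458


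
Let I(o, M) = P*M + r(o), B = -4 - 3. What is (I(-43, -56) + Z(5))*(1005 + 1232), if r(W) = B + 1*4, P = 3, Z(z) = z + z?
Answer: -360157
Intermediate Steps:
B = -7
Z(z) = 2*z
r(W) = -3 (r(W) = -7 + 1*4 = -7 + 4 = -3)
I(o, M) = -3 + 3*M (I(o, M) = 3*M - 3 = -3 + 3*M)
(I(-43, -56) + Z(5))*(1005 + 1232) = ((-3 + 3*(-56)) + 2*5)*(1005 + 1232) = ((-3 - 168) + 10)*2237 = (-171 + 10)*2237 = -161*2237 = -360157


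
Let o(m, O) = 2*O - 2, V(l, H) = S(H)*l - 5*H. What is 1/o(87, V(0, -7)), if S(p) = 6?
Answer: 1/68 ≈ 0.014706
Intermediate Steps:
V(l, H) = -5*H + 6*l (V(l, H) = 6*l - 5*H = -5*H + 6*l)
o(m, O) = -2 + 2*O
1/o(87, V(0, -7)) = 1/(-2 + 2*(-5*(-7) + 6*0)) = 1/(-2 + 2*(35 + 0)) = 1/(-2 + 2*35) = 1/(-2 + 70) = 1/68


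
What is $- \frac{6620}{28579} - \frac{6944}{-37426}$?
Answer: $- \frac{24653772}{534798827} \approx -0.046099$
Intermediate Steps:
$- \frac{6620}{28579} - \frac{6944}{-37426} = \left(-6620\right) \frac{1}{28579} - - \frac{3472}{18713} = - \frac{6620}{28579} + \frac{3472}{18713} = - \frac{24653772}{534798827}$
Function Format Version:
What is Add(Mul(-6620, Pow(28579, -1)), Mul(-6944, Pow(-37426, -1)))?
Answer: Rational(-24653772, 534798827) ≈ -0.046099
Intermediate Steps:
Add(Mul(-6620, Pow(28579, -1)), Mul(-6944, Pow(-37426, -1))) = Add(Mul(-6620, Rational(1, 28579)), Mul(-6944, Rational(-1, 37426))) = Add(Rational(-6620, 28579), Rational(3472, 18713)) = Rational(-24653772, 534798827)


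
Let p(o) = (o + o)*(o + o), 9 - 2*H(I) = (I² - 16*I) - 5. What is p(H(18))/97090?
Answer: 242/48545 ≈ 0.0049851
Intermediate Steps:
H(I) = 7 + 8*I - I²/2 (H(I) = 9/2 - ((I² - 16*I) - 5)/2 = 9/2 - (-5 + I² - 16*I)/2 = 9/2 + (5/2 + 8*I - I²/2) = 7 + 8*I - I²/2)
p(o) = 4*o² (p(o) = (2*o)*(2*o) = 4*o²)
p(H(18))/97090 = (4*(7 + 8*18 - ½*18²)²)/97090 = (4*(7 + 144 - ½*324)²)*(1/97090) = (4*(7 + 144 - 162)²)*(1/97090) = (4*(-11)²)*(1/97090) = (4*121)*(1/97090) = 484*(1/97090) = 242/48545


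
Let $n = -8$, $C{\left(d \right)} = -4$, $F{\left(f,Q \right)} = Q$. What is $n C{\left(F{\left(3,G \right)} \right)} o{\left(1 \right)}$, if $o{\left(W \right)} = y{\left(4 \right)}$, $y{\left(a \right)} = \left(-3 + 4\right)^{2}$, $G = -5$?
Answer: $32$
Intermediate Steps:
$y{\left(a \right)} = 1$ ($y{\left(a \right)} = 1^{2} = 1$)
$o{\left(W \right)} = 1$
$n C{\left(F{\left(3,G \right)} \right)} o{\left(1 \right)} = \left(-8\right) \left(-4\right) 1 = 32 \cdot 1 = 32$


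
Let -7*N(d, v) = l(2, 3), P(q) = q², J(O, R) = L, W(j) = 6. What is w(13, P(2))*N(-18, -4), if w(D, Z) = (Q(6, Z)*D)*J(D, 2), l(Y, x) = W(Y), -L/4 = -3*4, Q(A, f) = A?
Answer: -22464/7 ≈ -3209.1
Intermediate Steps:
L = 48 (L = -(-12)*4 = -4*(-12) = 48)
l(Y, x) = 6
J(O, R) = 48
N(d, v) = -6/7 (N(d, v) = -⅐*6 = -6/7)
w(D, Z) = 288*D (w(D, Z) = (6*D)*48 = 288*D)
w(13, P(2))*N(-18, -4) = (288*13)*(-6/7) = 3744*(-6/7) = -22464/7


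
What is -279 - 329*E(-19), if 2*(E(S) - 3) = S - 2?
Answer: 4377/2 ≈ 2188.5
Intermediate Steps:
E(S) = 2 + S/2 (E(S) = 3 + (S - 2)/2 = 3 + (-2 + S)/2 = 3 + (-1 + S/2) = 2 + S/2)
-279 - 329*E(-19) = -279 - 329*(2 + (1/2)*(-19)) = -279 - 329*(2 - 19/2) = -279 - 329*(-15/2) = -279 + 4935/2 = 4377/2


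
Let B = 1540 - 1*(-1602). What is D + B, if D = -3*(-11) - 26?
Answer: 3149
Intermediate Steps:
B = 3142 (B = 1540 + 1602 = 3142)
D = 7 (D = 33 - 26 = 7)
D + B = 7 + 3142 = 3149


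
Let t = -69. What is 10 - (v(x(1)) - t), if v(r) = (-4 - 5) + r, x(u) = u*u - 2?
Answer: -49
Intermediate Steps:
x(u) = -2 + u² (x(u) = u² - 2 = -2 + u²)
v(r) = -9 + r
10 - (v(x(1)) - t) = 10 - ((-9 + (-2 + 1²)) - 1*(-69)) = 10 - ((-9 + (-2 + 1)) + 69) = 10 - ((-9 - 1) + 69) = 10 - (-10 + 69) = 10 - 1*59 = 10 - 59 = -49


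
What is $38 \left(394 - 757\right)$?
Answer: $-13794$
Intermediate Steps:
$38 \left(394 - 757\right) = 38 \left(-363\right) = -13794$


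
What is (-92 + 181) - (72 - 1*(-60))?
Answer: -43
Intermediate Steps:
(-92 + 181) - (72 - 1*(-60)) = 89 - (72 + 60) = 89 - 1*132 = 89 - 132 = -43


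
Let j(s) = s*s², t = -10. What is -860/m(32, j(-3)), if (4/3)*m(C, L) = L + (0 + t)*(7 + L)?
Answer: -3440/519 ≈ -6.6281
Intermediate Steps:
j(s) = s³
m(C, L) = -105/2 - 27*L/4 (m(C, L) = 3*(L + (0 - 10)*(7 + L))/4 = 3*(L - 10*(7 + L))/4 = 3*(L + (-70 - 10*L))/4 = 3*(-70 - 9*L)/4 = -105/2 - 27*L/4)
-860/m(32, j(-3)) = -860/(-105/2 - 27/4*(-3)³) = -860/(-105/2 - 27/4*(-27)) = -860/(-105/2 + 729/4) = -860/519/4 = -860*4/519 = -3440/519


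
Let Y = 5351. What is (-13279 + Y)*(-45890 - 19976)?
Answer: 522185648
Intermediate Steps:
(-13279 + Y)*(-45890 - 19976) = (-13279 + 5351)*(-45890 - 19976) = -7928*(-65866) = 522185648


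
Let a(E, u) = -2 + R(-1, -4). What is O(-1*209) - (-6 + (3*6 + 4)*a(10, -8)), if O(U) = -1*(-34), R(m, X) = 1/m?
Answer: 106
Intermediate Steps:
a(E, u) = -3 (a(E, u) = -2 + 1/(-1) = -2 - 1 = -3)
O(U) = 34
O(-1*209) - (-6 + (3*6 + 4)*a(10, -8)) = 34 - (-6 + (3*6 + 4)*(-3)) = 34 - (-6 + (18 + 4)*(-3)) = 34 - (-6 + 22*(-3)) = 34 - (-6 - 66) = 34 - 1*(-72) = 34 + 72 = 106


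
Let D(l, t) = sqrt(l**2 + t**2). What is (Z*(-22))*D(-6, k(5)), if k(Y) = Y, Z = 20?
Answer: -440*sqrt(61) ≈ -3436.5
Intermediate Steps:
(Z*(-22))*D(-6, k(5)) = (20*(-22))*sqrt((-6)**2 + 5**2) = -440*sqrt(36 + 25) = -440*sqrt(61)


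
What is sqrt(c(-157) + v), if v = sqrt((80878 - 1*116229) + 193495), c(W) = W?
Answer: sqrt(-157 + 8*sqrt(2471)) ≈ 15.514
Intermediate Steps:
v = 8*sqrt(2471) (v = sqrt((80878 - 116229) + 193495) = sqrt(-35351 + 193495) = sqrt(158144) = 8*sqrt(2471) ≈ 397.67)
sqrt(c(-157) + v) = sqrt(-157 + 8*sqrt(2471))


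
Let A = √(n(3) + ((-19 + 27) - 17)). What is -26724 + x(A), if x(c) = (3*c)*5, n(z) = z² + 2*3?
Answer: -26724 + 15*√6 ≈ -26687.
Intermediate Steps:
n(z) = 6 + z² (n(z) = z² + 6 = 6 + z²)
A = √6 (A = √((6 + 3²) + ((-19 + 27) - 17)) = √((6 + 9) + (8 - 17)) = √(15 - 9) = √6 ≈ 2.4495)
x(c) = 15*c
-26724 + x(A) = -26724 + 15*√6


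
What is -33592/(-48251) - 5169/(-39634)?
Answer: 225827821/273197162 ≈ 0.82661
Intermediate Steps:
-33592/(-48251) - 5169/(-39634) = -33592*(-1/48251) - 5169*(-1/39634) = 33592/48251 + 5169/39634 = 225827821/273197162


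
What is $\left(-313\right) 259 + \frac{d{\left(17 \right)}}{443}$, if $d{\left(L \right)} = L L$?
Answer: $- \frac{35912392}{443} \approx -81066.0$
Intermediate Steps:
$d{\left(L \right)} = L^{2}$
$\left(-313\right) 259 + \frac{d{\left(17 \right)}}{443} = \left(-313\right) 259 + \frac{17^{2}}{443} = -81067 + 289 \cdot \frac{1}{443} = -81067 + \frac{289}{443} = - \frac{35912392}{443}$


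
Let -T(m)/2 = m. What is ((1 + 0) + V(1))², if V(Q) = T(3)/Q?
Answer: 25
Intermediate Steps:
T(m) = -2*m
V(Q) = -6/Q (V(Q) = (-2*3)/Q = -6/Q)
((1 + 0) + V(1))² = ((1 + 0) - 6/1)² = (1 - 6*1)² = (1 - 6)² = (-5)² = 25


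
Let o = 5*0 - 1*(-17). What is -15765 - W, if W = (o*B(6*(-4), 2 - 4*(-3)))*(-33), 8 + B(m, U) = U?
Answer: -12399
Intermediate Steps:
B(m, U) = -8 + U
o = 17 (o = 0 + 17 = 17)
W = -3366 (W = (17*(-8 + (2 - 4*(-3))))*(-33) = (17*(-8 + (2 + 12)))*(-33) = (17*(-8 + 14))*(-33) = (17*6)*(-33) = 102*(-33) = -3366)
-15765 - W = -15765 - 1*(-3366) = -15765 + 3366 = -12399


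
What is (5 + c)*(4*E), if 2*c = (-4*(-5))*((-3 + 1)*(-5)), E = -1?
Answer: -420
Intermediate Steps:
c = 100 (c = ((-4*(-5))*((-3 + 1)*(-5)))/2 = (20*(-2*(-5)))/2 = (20*10)/2 = (½)*200 = 100)
(5 + c)*(4*E) = (5 + 100)*(4*(-1)) = 105*(-4) = -420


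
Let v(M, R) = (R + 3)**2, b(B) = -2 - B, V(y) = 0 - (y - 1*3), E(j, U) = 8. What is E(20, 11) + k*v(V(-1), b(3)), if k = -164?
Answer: -648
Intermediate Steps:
V(y) = 3 - y (V(y) = 0 - (y - 3) = 0 - (-3 + y) = 0 + (3 - y) = 3 - y)
v(M, R) = (3 + R)**2
E(20, 11) + k*v(V(-1), b(3)) = 8 - 164*(3 + (-2 - 1*3))**2 = 8 - 164*(3 + (-2 - 3))**2 = 8 - 164*(3 - 5)**2 = 8 - 164*(-2)**2 = 8 - 164*4 = 8 - 656 = -648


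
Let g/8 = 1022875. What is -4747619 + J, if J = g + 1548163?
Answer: 4983544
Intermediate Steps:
g = 8183000 (g = 8*1022875 = 8183000)
J = 9731163 (J = 8183000 + 1548163 = 9731163)
-4747619 + J = -4747619 + 9731163 = 4983544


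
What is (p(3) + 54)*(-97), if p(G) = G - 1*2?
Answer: -5335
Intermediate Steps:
p(G) = -2 + G (p(G) = G - 2 = -2 + G)
(p(3) + 54)*(-97) = ((-2 + 3) + 54)*(-97) = (1 + 54)*(-97) = 55*(-97) = -5335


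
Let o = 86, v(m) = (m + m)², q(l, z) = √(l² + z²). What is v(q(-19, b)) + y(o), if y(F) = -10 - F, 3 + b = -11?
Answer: 2132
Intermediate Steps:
b = -14 (b = -3 - 11 = -14)
v(m) = 4*m² (v(m) = (2*m)² = 4*m²)
v(q(-19, b)) + y(o) = 4*(√((-19)² + (-14)²))² + (-10 - 1*86) = 4*(√(361 + 196))² + (-10 - 86) = 4*(√557)² - 96 = 4*557 - 96 = 2228 - 96 = 2132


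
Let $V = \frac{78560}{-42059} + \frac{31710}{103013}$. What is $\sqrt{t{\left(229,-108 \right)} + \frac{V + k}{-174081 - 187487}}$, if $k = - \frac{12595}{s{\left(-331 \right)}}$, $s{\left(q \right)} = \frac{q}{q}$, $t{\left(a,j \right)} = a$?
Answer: $\frac{\sqrt{35128814601878523777931804980014}}{391634527546664} \approx 15.134$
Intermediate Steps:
$s{\left(q \right)} = 1$
$k = -12595$ ($k = - \frac{12595}{1} = \left(-12595\right) 1 = -12595$)
$V = - \frac{6759010390}{4332623767}$ ($V = 78560 \left(- \frac{1}{42059}\right) + 31710 \cdot \frac{1}{103013} = - \frac{78560}{42059} + \frac{31710}{103013} = - \frac{6759010390}{4332623767} \approx -1.56$)
$\sqrt{t{\left(229,-108 \right)} + \frac{V + k}{-174081 - 187487}} = \sqrt{229 + \frac{- \frac{6759010390}{4332623767} - 12595}{-174081 - 187487}} = \sqrt{229 - \frac{54576155355755}{4332623767 \left(-361568\right)}} = \sqrt{229 - - \frac{54576155355755}{1566538110186656}} = \sqrt{229 + \frac{54576155355755}{1566538110186656}} = \sqrt{\frac{358791803388099979}{1566538110186656}} = \frac{\sqrt{35128814601878523777931804980014}}{391634527546664}$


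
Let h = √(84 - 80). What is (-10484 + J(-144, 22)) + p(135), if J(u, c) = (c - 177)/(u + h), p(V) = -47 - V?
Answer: -1514417/142 ≈ -10665.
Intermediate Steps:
h = 2 (h = √4 = 2)
J(u, c) = (-177 + c)/(2 + u) (J(u, c) = (c - 177)/(u + 2) = (-177 + c)/(2 + u))
(-10484 + J(-144, 22)) + p(135) = (-10484 + (-177 + 22)/(2 - 144)) + (-47 - 1*135) = (-10484 - 155/(-142)) + (-47 - 135) = (-10484 - 1/142*(-155)) - 182 = (-10484 + 155/142) - 182 = -1488573/142 - 182 = -1514417/142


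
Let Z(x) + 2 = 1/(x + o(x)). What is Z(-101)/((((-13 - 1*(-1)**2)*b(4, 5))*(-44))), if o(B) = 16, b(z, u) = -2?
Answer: 171/104720 ≈ 0.0016329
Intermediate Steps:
Z(x) = -2 + 1/(16 + x) (Z(x) = -2 + 1/(x + 16) = -2 + 1/(16 + x))
Z(-101)/((((-13 - 1*(-1)**2)*b(4, 5))*(-44))) = ((-31 - 2*(-101))/(16 - 101))/((((-13 - 1*(-1)**2)*(-2))*(-44))) = ((-31 + 202)/(-85))/((((-13 - 1*1)*(-2))*(-44))) = (-1/85*171)/((((-13 - 1)*(-2))*(-44))) = -171/(85*(-14*(-2)*(-44))) = -171/(85*(28*(-44))) = -171/85/(-1232) = -171/85*(-1/1232) = 171/104720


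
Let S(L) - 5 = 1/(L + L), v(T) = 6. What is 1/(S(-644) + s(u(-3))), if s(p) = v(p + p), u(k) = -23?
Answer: 1288/14167 ≈ 0.090915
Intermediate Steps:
s(p) = 6
S(L) = 5 + 1/(2*L) (S(L) = 5 + 1/(L + L) = 5 + 1/(2*L))
1/(S(-644) + s(u(-3))) = 1/((5 + (½)/(-644)) + 6) = 1/((5 + (½)*(-1/644)) + 6) = 1/((5 - 1/1288) + 6) = 1/(6439/1288 + 6) = 1/(14167/1288) = 1288/14167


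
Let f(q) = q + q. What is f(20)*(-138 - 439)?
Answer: -23080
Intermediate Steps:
f(q) = 2*q
f(20)*(-138 - 439) = (2*20)*(-138 - 439) = 40*(-577) = -23080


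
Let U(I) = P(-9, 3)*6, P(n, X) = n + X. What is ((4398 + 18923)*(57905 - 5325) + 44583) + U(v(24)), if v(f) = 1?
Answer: 1226262727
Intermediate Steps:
P(n, X) = X + n
U(I) = -36 (U(I) = (3 - 9)*6 = -6*6 = -36)
((4398 + 18923)*(57905 - 5325) + 44583) + U(v(24)) = ((4398 + 18923)*(57905 - 5325) + 44583) - 36 = (23321*52580 + 44583) - 36 = (1226218180 + 44583) - 36 = 1226262763 - 36 = 1226262727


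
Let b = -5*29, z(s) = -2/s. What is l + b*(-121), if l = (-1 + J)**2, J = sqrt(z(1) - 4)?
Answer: 17540 - 2*I*sqrt(6) ≈ 17540.0 - 4.899*I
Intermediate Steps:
J = I*sqrt(6) (J = sqrt(-2/1 - 4) = sqrt(-2*1 - 4) = sqrt(-2 - 4) = sqrt(-6) = I*sqrt(6) ≈ 2.4495*I)
b = -145
l = (-1 + I*sqrt(6))**2 ≈ -5.0 - 4.899*I
l + b*(-121) = (1 - I*sqrt(6))**2 - 145*(-121) = (1 - I*sqrt(6))**2 + 17545 = 17545 + (1 - I*sqrt(6))**2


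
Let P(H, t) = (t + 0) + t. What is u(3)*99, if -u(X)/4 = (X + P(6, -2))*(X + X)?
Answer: 2376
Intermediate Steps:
P(H, t) = 2*t (P(H, t) = t + t = 2*t)
u(X) = -8*X*(-4 + X) (u(X) = -4*(X + 2*(-2))*(X + X) = -4*(X - 4)*2*X = -4*(-4 + X)*2*X = -8*X*(-4 + X))
u(3)*99 = (8*3*(4 - 1*3))*99 = (8*3*(4 - 3))*99 = (8*3*1)*99 = 24*99 = 2376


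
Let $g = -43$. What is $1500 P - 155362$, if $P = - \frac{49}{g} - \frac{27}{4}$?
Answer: $- \frac{7042441}{43} \approx -1.6378 \cdot 10^{5}$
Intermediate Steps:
$P = - \frac{965}{172}$ ($P = - \frac{49}{-43} - \frac{27}{4} = \left(-49\right) \left(- \frac{1}{43}\right) - \frac{27}{4} = \frac{49}{43} - \frac{27}{4} = - \frac{965}{172} \approx -5.6105$)
$1500 P - 155362 = 1500 \left(- \frac{965}{172}\right) - 155362 = - \frac{361875}{43} - 155362 = - \frac{7042441}{43}$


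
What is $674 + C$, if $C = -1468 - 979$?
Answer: $-1773$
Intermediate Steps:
$C = -2447$ ($C = -1468 - 979 = -2447$)
$674 + C = 674 - 2447 = -1773$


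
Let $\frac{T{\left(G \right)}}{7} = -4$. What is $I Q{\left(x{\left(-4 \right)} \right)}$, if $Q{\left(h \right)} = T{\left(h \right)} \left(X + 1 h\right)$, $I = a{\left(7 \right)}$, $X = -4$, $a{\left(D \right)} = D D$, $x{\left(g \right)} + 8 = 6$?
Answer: $8232$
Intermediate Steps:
$x{\left(g \right)} = -2$ ($x{\left(g \right)} = -8 + 6 = -2$)
$T{\left(G \right)} = -28$ ($T{\left(G \right)} = 7 \left(-4\right) = -28$)
$a{\left(D \right)} = D^{2}$
$I = 49$ ($I = 7^{2} = 49$)
$Q{\left(h \right)} = 112 - 28 h$ ($Q{\left(h \right)} = - 28 \left(-4 + 1 h\right) = - 28 \left(-4 + h\right) = 112 - 28 h$)
$I Q{\left(x{\left(-4 \right)} \right)} = 49 \left(112 - -56\right) = 49 \left(112 + 56\right) = 49 \cdot 168 = 8232$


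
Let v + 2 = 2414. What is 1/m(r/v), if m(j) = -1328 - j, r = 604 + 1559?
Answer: -804/1068433 ≈ -0.00075250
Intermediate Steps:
r = 2163
v = 2412 (v = -2 + 2414 = 2412)
1/m(r/v) = 1/(-1328 - 2163/2412) = 1/(-1328 - 1*721/804) = 1/(-1328 - 721/804) = 1/(-1068433/804) = -804/1068433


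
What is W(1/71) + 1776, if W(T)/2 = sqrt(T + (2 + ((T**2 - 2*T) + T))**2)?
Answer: 1776 + 2*sqrt(100598055)/5041 ≈ 1780.0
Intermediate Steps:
W(T) = 2*sqrt(T + (2 + T**2 - T)**2) (W(T) = 2*sqrt(T + (2 + ((T**2 - 2*T) + T))**2) = 2*sqrt(T + (2 + (T**2 - T))**2) = 2*sqrt(T + (2 + T**2 - T)**2))
W(1/71) + 1776 = 2*sqrt(1/71 + (2 + (1/71)**2 - 1/71)**2) + 1776 = 2*sqrt(1/71 + (2 + (1/71)**2 - 1*1/71)**2) + 1776 = 2*sqrt(1/71 + (2 + 1/5041 - 1/71)**2) + 1776 = 2*sqrt(1/71 + (10012/5041)**2) + 1776 = 2*sqrt(1/71 + 100240144/25411681) + 1776 = 2*sqrt(100598055/25411681) + 1776 = 2*(sqrt(100598055)/5041) + 1776 = 2*sqrt(100598055)/5041 + 1776 = 1776 + 2*sqrt(100598055)/5041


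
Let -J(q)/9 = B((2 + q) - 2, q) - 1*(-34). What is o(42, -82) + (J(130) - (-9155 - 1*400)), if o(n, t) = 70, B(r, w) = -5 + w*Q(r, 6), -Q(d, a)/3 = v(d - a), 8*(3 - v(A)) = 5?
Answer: 70801/4 ≈ 17700.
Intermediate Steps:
v(A) = 19/8 (v(A) = 3 - 1/8*5 = 3 - 5/8 = 19/8)
Q(d, a) = -57/8 (Q(d, a) = -3*19/8 = -57/8)
B(r, w) = -5 - 57*w/8 (B(r, w) = -5 + w*(-57/8) = -5 - 57*w/8)
J(q) = -261 + 513*q/8 (J(q) = -9*((-5 - 57*q/8) - 1*(-34)) = -9*((-5 - 57*q/8) + 34) = -9*(29 - 57*q/8) = -261 + 513*q/8)
o(42, -82) + (J(130) - (-9155 - 1*400)) = 70 + ((-261 + (513/8)*130) - (-9155 - 1*400)) = 70 + ((-261 + 33345/4) - (-9155 - 400)) = 70 + (32301/4 - 1*(-9555)) = 70 + (32301/4 + 9555) = 70 + 70521/4 = 70801/4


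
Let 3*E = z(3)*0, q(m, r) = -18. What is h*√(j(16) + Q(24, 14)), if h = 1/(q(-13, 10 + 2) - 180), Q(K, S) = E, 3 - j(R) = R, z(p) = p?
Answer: -I*√13/198 ≈ -0.01821*I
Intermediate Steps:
j(R) = 3 - R
E = 0 (E = (3*0)/3 = (⅓)*0 = 0)
Q(K, S) = 0
h = -1/198 (h = 1/(-18 - 180) = 1/(-198) = -1/198 ≈ -0.0050505)
h*√(j(16) + Q(24, 14)) = -√((3 - 1*16) + 0)/198 = -√((3 - 16) + 0)/198 = -√(-13 + 0)/198 = -I*√13/198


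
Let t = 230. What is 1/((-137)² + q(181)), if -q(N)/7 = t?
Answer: 1/17159 ≈ 5.8278e-5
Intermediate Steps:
q(N) = -1610 (q(N) = -7*230 = -1610)
1/((-137)² + q(181)) = 1/((-137)² - 1610) = 1/(18769 - 1610) = 1/17159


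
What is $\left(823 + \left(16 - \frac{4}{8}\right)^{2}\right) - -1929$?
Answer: $\frac{11969}{4} \approx 2992.3$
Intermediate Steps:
$\left(823 + \left(16 - \frac{4}{8}\right)^{2}\right) - -1929 = \left(823 + \left(16 - \frac{1}{2}\right)^{2}\right) + 1929 = \left(823 + \left(\frac{31}{2}\right)^{2}\right) + 1929 = \left(823 + \frac{961}{4}\right) + 1929 = \frac{4253}{4} + 1929 = \frac{11969}{4}$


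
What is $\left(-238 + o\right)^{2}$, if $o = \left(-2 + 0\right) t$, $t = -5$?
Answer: $51984$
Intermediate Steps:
$o = 10$ ($o = \left(-2 + 0\right) \left(-5\right) = \left(-2\right) \left(-5\right) = 10$)
$\left(-238 + o\right)^{2} = \left(-238 + 10\right)^{2} = \left(-228\right)^{2} = 51984$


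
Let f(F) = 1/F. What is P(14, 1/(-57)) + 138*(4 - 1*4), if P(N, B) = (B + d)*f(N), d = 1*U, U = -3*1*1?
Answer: -86/399 ≈ -0.21554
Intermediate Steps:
U = -3 (U = -3*1 = -3)
d = -3 (d = 1*(-3) = -3)
P(N, B) = (-3 + B)/N (P(N, B) = (B - 3)/N = (-3 + B)/N)
P(14, 1/(-57)) + 138*(4 - 1*4) = (-3 + 1/(-57))/14 + 138*(4 - 1*4) = (-3 - 1/57)/14 + 138*(4 - 4) = (1/14)*(-172/57) + 138*0 = -86/399 + 0 = -86/399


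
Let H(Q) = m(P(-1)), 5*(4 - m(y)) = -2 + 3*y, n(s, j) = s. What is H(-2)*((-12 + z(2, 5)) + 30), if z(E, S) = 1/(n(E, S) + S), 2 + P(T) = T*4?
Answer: 1016/7 ≈ 145.14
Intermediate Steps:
P(T) = -2 + 4*T (P(T) = -2 + T*4 = -2 + 4*T)
z(E, S) = 1/(E + S)
m(y) = 22/5 - 3*y/5 (m(y) = 4 - (-2 + 3*y)/5 = 4 + (⅖ - 3*y/5) = 22/5 - 3*y/5)
H(Q) = 8 (H(Q) = 22/5 - 3*(-2 + 4*(-1))/5 = 22/5 - 3*(-2 - 4)/5 = 22/5 - ⅗*(-6) = 22/5 + 18/5 = 8)
H(-2)*((-12 + z(2, 5)) + 30) = 8*((-12 + 1/(2 + 5)) + 30) = 8*((-12 + 1/7) + 30) = 8*((-12 + ⅐) + 30) = 8*(-83/7 + 30) = 8*(127/7) = 1016/7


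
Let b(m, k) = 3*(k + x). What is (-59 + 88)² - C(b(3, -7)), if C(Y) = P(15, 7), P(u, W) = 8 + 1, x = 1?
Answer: 832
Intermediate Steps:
b(m, k) = 3 + 3*k (b(m, k) = 3*(k + 1) = 3*(1 + k) = 3 + 3*k)
P(u, W) = 9
C(Y) = 9
(-59 + 88)² - C(b(3, -7)) = (-59 + 88)² - 1*9 = 29² - 9 = 841 - 9 = 832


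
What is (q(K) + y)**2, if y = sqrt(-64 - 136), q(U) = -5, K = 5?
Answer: -175 - 100*I*sqrt(2) ≈ -175.0 - 141.42*I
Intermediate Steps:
y = 10*I*sqrt(2) (y = sqrt(-200) = 10*I*sqrt(2) ≈ 14.142*I)
(q(K) + y)**2 = (-5 + 10*I*sqrt(2))**2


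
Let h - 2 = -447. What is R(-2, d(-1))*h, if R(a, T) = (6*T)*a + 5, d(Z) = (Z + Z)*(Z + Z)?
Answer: 19135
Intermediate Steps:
d(Z) = 4*Z² (d(Z) = (2*Z)*(2*Z) = 4*Z²)
h = -445 (h = 2 - 447 = -445)
R(a, T) = 5 + 6*T*a (R(a, T) = 6*T*a + 5 = 5 + 6*T*a)
R(-2, d(-1))*h = (5 + 6*(4*(-1)²)*(-2))*(-445) = (5 + 6*(4*1)*(-2))*(-445) = (5 + 6*4*(-2))*(-445) = (5 - 48)*(-445) = -43*(-445) = 19135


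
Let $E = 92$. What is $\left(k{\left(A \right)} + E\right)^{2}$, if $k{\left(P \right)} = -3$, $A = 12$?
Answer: $7921$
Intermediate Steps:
$\left(k{\left(A \right)} + E\right)^{2} = \left(-3 + 92\right)^{2} = 89^{2} = 7921$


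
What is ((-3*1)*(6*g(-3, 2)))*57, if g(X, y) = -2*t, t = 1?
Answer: 2052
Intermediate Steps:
g(X, y) = -2 (g(X, y) = -2*1 = -2)
((-3*1)*(6*g(-3, 2)))*57 = ((-3*1)*(6*(-2)))*57 = -3*(-12)*57 = 36*57 = 2052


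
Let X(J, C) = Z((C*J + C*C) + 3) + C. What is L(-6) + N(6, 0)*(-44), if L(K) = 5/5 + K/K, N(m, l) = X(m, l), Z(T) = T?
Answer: -130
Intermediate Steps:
X(J, C) = 3 + C + C² + C*J (X(J, C) = ((C*J + C*C) + 3) + C = ((C*J + C²) + 3) + C = ((C² + C*J) + 3) + C = (3 + C² + C*J) + C = 3 + C + C² + C*J)
N(m, l) = 3 + l + l² + l*m
L(K) = 2 (L(K) = 5*(⅕) + 1 = 1 + 1 = 2)
L(-6) + N(6, 0)*(-44) = 2 + (3 + 0 + 0² + 0*6)*(-44) = 2 + (3 + 0 + 0 + 0)*(-44) = 2 + 3*(-44) = 2 - 132 = -130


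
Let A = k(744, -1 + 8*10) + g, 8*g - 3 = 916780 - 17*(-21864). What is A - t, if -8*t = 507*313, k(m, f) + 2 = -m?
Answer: 720597/4 ≈ 1.8015e+5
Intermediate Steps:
k(m, f) = -2 - m
t = -158691/8 (t = -507*313/8 = -⅛*158691 = -158691/8 ≈ -19836.)
g = 1288471/8 (g = 3/8 + (916780 - 17*(-21864))/8 = 3/8 + (916780 + 371688)/8 = 3/8 + (⅛)*1288468 = 3/8 + 322117/2 = 1288471/8 ≈ 1.6106e+5)
A = 1282503/8 (A = (-2 - 1*744) + 1288471/8 = (-2 - 744) + 1288471/8 = -746 + 1288471/8 = 1282503/8 ≈ 1.6031e+5)
A - t = 1282503/8 - 1*(-158691/8) = 1282503/8 + 158691/8 = 720597/4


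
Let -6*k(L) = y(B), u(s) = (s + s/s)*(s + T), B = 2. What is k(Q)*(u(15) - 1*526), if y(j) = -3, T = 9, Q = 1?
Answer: -71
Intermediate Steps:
u(s) = (1 + s)*(9 + s) (u(s) = (s + s/s)*(s + 9) = (s + 1)*(9 + s) = (1 + s)*(9 + s))
k(L) = ½ (k(L) = -⅙*(-3) = ½)
k(Q)*(u(15) - 1*526) = ((9 + 15² + 10*15) - 1*526)/2 = ((9 + 225 + 150) - 526)/2 = (384 - 526)/2 = (½)*(-142) = -71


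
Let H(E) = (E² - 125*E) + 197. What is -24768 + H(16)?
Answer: -26315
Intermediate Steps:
H(E) = 197 + E² - 125*E
-24768 + H(16) = -24768 + (197 + 16² - 125*16) = -24768 + (197 + 256 - 2000) = -24768 - 1547 = -26315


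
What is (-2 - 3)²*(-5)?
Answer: -125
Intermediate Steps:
(-2 - 3)²*(-5) = (-5)²*(-5) = 25*(-5) = -125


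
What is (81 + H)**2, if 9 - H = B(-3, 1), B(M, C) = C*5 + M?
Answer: 7744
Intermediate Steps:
B(M, C) = M + 5*C (B(M, C) = 5*C + M = M + 5*C)
H = 7 (H = 9 - (-3 + 5*1) = 9 - (-3 + 5) = 9 - 1*2 = 9 - 2 = 7)
(81 + H)**2 = (81 + 7)**2 = 88**2 = 7744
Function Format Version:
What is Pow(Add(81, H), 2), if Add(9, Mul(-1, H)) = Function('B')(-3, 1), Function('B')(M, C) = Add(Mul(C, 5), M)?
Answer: 7744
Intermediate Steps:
Function('B')(M, C) = Add(M, Mul(5, C)) (Function('B')(M, C) = Add(Mul(5, C), M) = Add(M, Mul(5, C)))
H = 7 (H = Add(9, Mul(-1, Add(-3, Mul(5, 1)))) = Add(9, Mul(-1, Add(-3, 5))) = Add(9, Mul(-1, 2)) = Add(9, -2) = 7)
Pow(Add(81, H), 2) = Pow(Add(81, 7), 2) = Pow(88, 2) = 7744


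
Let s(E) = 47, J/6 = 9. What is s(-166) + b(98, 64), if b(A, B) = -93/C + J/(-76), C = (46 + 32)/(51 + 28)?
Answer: -11832/247 ≈ -47.903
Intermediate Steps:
J = 54 (J = 6*9 = 54)
C = 78/79 ≈ 0.98734
b(A, B) = -23441/247 (b(A, B) = -93/78/79 + 54/(-76) = -93*79/78 + 54*(-1/76) = -2449/26 - 27/38 = -23441/247)
s(-166) + b(98, 64) = 47 - 23441/247 = -11832/247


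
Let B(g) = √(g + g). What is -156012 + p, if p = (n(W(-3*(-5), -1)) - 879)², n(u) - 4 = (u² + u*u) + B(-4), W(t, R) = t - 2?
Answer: 132349 - 2148*I*√2 ≈ 1.3235e+5 - 3037.7*I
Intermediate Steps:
B(g) = √2*√g (B(g) = √(2*g) = √2*√g)
W(t, R) = -2 + t
n(u) = 4 + 2*u² + 2*I*√2 (n(u) = 4 + ((u² + u*u) + √2*√(-4)) = 4 + ((u² + u²) + √2*(2*I)) = 4 + (2*u² + 2*I*√2) = 4 + 2*u² + 2*I*√2)
p = (-537 + 2*I*√2)² (p = ((4 + 2*(-2 - 3*(-5))² + 2*I*√2) - 879)² = ((4 + 2*(-2 + 15)² + 2*I*√2) - 879)² = ((4 + 2*13² + 2*I*√2) - 879)² = ((4 + 2*169 + 2*I*√2) - 879)² = ((4 + 338 + 2*I*√2) - 879)² = ((342 + 2*I*√2) - 879)² = (-537 + 2*I*√2)² ≈ 2.8836e+5 - 3038.0*I)
-156012 + p = -156012 + (288361 - 2148*I*√2) = 132349 - 2148*I*√2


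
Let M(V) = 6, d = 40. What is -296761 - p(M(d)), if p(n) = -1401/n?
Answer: -593055/2 ≈ -2.9653e+5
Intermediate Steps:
-296761 - p(M(d)) = -296761 - (-1401)/6 = -296761 - 1*(-467/2) = -296761 + 467/2 = -593055/2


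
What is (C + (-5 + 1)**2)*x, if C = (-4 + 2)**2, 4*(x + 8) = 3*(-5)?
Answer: -235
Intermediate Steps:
x = -47/4 (x = -8 + (3*(-5))/4 = -8 + (1/4)*(-15) = -8 - 15/4 = -47/4 ≈ -11.750)
C = 4 (C = (-2)**2 = 4)
(C + (-5 + 1)**2)*x = (4 + (-5 + 1)**2)*(-47/4) = (4 + (-4)**2)*(-47/4) = (4 + 16)*(-47/4) = 20*(-47/4) = -235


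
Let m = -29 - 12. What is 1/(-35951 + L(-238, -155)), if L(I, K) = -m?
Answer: -1/35910 ≈ -2.7847e-5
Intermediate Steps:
m = -41
L(I, K) = 41 (L(I, K) = -1*(-41) = 41)
1/(-35951 + L(-238, -155)) = 1/(-35951 + 41) = 1/(-35910) = -1/35910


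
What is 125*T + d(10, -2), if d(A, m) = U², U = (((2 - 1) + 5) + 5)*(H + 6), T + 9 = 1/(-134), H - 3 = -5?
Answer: 108549/134 ≈ 810.07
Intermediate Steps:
H = -2 (H = 3 - 5 = -2)
T = -1207/134 (T = -9 + 1/(-134) = -9 - 1/134 = -1207/134 ≈ -9.0075)
U = 44 (U = (((2 - 1) + 5) + 5)*(-2 + 6) = ((1 + 5) + 5)*4 = (6 + 5)*4 = 11*4 = 44)
d(A, m) = 1936 (d(A, m) = 44² = 1936)
125*T + d(10, -2) = 125*(-1207/134) + 1936 = -150875/134 + 1936 = 108549/134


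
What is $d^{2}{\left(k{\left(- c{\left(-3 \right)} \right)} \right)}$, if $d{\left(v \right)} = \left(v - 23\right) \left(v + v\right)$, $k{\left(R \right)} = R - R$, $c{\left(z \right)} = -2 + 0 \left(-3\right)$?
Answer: $0$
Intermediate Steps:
$c{\left(z \right)} = -2$ ($c{\left(z \right)} = -2 + 0 = -2$)
$k{\left(R \right)} = 0$
$d{\left(v \right)} = 2 v \left(-23 + v\right)$ ($d{\left(v \right)} = \left(-23 + v\right) 2 v = 2 v \left(-23 + v\right)$)
$d^{2}{\left(k{\left(- c{\left(-3 \right)} \right)} \right)} = \left(2 \cdot 0 \left(-23 + 0\right)\right)^{2} = \left(2 \cdot 0 \left(-23\right)\right)^{2} = 0^{2} = 0$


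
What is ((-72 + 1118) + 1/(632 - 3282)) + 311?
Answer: 3596049/2650 ≈ 1357.0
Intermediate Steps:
((-72 + 1118) + 1/(632 - 3282)) + 311 = (1046 + 1/(-2650)) + 311 = (1046 - 1/2650) + 311 = 2771899/2650 + 311 = 3596049/2650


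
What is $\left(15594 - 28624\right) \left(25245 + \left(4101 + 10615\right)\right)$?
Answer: $-520691830$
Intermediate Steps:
$\left(15594 - 28624\right) \left(25245 + \left(4101 + 10615\right)\right) = - 13030 \left(25245 + 14716\right) = \left(-13030\right) 39961 = -520691830$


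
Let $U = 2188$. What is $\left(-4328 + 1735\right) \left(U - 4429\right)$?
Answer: $5810913$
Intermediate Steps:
$\left(-4328 + 1735\right) \left(U - 4429\right) = \left(-4328 + 1735\right) \left(2188 - 4429\right) = \left(-2593\right) \left(-2241\right) = 5810913$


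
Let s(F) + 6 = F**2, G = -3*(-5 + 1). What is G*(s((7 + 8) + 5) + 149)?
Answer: 6516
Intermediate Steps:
G = 12 (G = -3*(-4) = 12)
s(F) = -6 + F**2
G*(s((7 + 8) + 5) + 149) = 12*((-6 + ((7 + 8) + 5)**2) + 149) = 12*((-6 + (15 + 5)**2) + 149) = 12*((-6 + 20**2) + 149) = 12*((-6 + 400) + 149) = 12*(394 + 149) = 12*543 = 6516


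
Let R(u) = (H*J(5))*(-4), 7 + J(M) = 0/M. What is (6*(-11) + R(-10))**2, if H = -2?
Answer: 14884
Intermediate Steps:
J(M) = -7 (J(M) = -7 + 0/M = -7 + 0 = -7)
R(u) = -56 (R(u) = -2*(-7)*(-4) = 14*(-4) = -56)
(6*(-11) + R(-10))**2 = (6*(-11) - 56)**2 = (-66 - 56)**2 = (-122)**2 = 14884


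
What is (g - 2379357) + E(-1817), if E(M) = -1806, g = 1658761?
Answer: -722402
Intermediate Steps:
(g - 2379357) + E(-1817) = (1658761 - 2379357) - 1806 = -720596 - 1806 = -722402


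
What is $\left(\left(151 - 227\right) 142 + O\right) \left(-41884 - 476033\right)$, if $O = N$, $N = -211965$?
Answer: $115369637169$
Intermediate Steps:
$O = -211965$
$\left(\left(151 - 227\right) 142 + O\right) \left(-41884 - 476033\right) = \left(\left(151 - 227\right) 142 - 211965\right) \left(-41884 - 476033\right) = \left(\left(-76\right) 142 - 211965\right) \left(-517917\right) = \left(-10792 - 211965\right) \left(-517917\right) = \left(-222757\right) \left(-517917\right) = 115369637169$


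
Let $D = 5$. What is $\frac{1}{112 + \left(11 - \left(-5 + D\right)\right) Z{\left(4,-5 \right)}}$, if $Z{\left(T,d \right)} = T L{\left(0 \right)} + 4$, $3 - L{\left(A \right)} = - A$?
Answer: $\frac{1}{288} \approx 0.0034722$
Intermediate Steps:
$L{\left(A \right)} = 3 + A$ ($L{\left(A \right)} = 3 - - A = 3 + A$)
$Z{\left(T,d \right)} = 4 + 3 T$ ($Z{\left(T,d \right)} = T \left(3 + 0\right) + 4 = T 3 + 4 = 3 T + 4 = 4 + 3 T$)
$\frac{1}{112 + \left(11 - \left(-5 + D\right)\right) Z{\left(4,-5 \right)}} = \frac{1}{112 + \left(11 + \left(5 - 5\right)\right) \left(4 + 3 \cdot 4\right)} = \frac{1}{112 + \left(11 + \left(5 - 5\right)\right) \left(4 + 12\right)} = \frac{1}{112 + \left(11 + 0\right) 16} = \frac{1}{112 + 11 \cdot 16} = \frac{1}{112 + 176} = \frac{1}{288}$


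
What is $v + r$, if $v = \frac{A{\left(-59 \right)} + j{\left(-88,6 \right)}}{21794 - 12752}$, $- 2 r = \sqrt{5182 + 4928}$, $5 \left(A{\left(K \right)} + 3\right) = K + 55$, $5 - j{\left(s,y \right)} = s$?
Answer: $\frac{223}{22605} - \frac{\sqrt{10110}}{2} \approx -50.264$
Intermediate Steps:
$j{\left(s,y \right)} = 5 - s$
$A{\left(K \right)} = 8 + \frac{K}{5}$ ($A{\left(K \right)} = -3 + \frac{K + 55}{5} = -3 + \frac{55 + K}{5} = -3 + \left(11 + \frac{K}{5}\right) = 8 + \frac{K}{5}$)
$r = - \frac{\sqrt{10110}}{2}$ ($r = - \frac{\sqrt{5182 + 4928}}{2} = - \frac{\sqrt{10110}}{2} \approx -50.274$)
$v = \frac{223}{22605}$ ($v = \frac{\left(8 + \frac{1}{5} \left(-59\right)\right) + \left(5 - -88\right)}{21794 - 12752} = \frac{\left(8 - \frac{59}{5}\right) + \left(5 + 88\right)}{9042} = \left(- \frac{19}{5} + 93\right) \frac{1}{9042} = \frac{446}{5} \cdot \frac{1}{9042} = \frac{223}{22605} \approx 0.0098651$)
$v + r = \frac{223}{22605} - \frac{\sqrt{10110}}{2}$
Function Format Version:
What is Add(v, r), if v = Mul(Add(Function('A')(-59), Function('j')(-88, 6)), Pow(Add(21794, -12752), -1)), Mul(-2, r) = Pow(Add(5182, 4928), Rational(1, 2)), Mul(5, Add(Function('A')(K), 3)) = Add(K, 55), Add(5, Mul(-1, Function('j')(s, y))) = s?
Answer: Add(Rational(223, 22605), Mul(Rational(-1, 2), Pow(10110, Rational(1, 2)))) ≈ -50.264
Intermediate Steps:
Function('j')(s, y) = Add(5, Mul(-1, s))
Function('A')(K) = Add(8, Mul(Rational(1, 5), K)) (Function('A')(K) = Add(-3, Mul(Rational(1, 5), Add(K, 55))) = Add(-3, Mul(Rational(1, 5), Add(55, K))) = Add(-3, Add(11, Mul(Rational(1, 5), K))) = Add(8, Mul(Rational(1, 5), K)))
r = Mul(Rational(-1, 2), Pow(10110, Rational(1, 2))) (r = Mul(Rational(-1, 2), Pow(Add(5182, 4928), Rational(1, 2))) = Mul(Rational(-1, 2), Pow(10110, Rational(1, 2))) ≈ -50.274)
v = Rational(223, 22605) (v = Mul(Add(Add(8, Mul(Rational(1, 5), -59)), Add(5, Mul(-1, -88))), Pow(Add(21794, -12752), -1)) = Mul(Add(Add(8, Rational(-59, 5)), Add(5, 88)), Pow(9042, -1)) = Mul(Add(Rational(-19, 5), 93), Rational(1, 9042)) = Mul(Rational(446, 5), Rational(1, 9042)) = Rational(223, 22605) ≈ 0.0098651)
Add(v, r) = Add(Rational(223, 22605), Mul(Rational(-1, 2), Pow(10110, Rational(1, 2))))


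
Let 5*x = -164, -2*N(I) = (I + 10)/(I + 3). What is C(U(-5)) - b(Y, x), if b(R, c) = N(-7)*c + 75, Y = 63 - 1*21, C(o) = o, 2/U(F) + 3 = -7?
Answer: -629/10 ≈ -62.900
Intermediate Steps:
N(I) = -(10 + I)/(2*(3 + I)) (N(I) = -(I + 10)/(2*(I + 3)) = -(10 + I)/(2*(3 + I)))
U(F) = -⅕ (U(F) = 2/(-3 - 7) = 2/(-10) = 2*(-⅒) = -⅕)
Y = 42 (Y = 63 - 21 = 42)
x = -164/5 (x = (⅕)*(-164) = -164/5 ≈ -32.800)
b(R, c) = 75 + 3*c/8 (b(R, c) = ((-10 - 1*(-7))/(2*(3 - 7)))*c + 75 = ((½)*(-10 + 7)/(-4))*c + 75 = ((½)*(-¼)*(-3))*c + 75 = 3*c/8 + 75 = 75 + 3*c/8)
C(U(-5)) - b(Y, x) = -⅕ - (75 + (3/8)*(-164/5)) = -⅕ - (75 - 123/10) = -⅕ - 1*627/10 = -⅕ - 627/10 = -629/10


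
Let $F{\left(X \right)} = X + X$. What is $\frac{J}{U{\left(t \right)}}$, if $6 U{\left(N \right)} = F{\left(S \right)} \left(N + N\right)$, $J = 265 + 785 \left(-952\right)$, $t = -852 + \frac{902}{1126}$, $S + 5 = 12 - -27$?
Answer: $\frac{252355179}{6517460} \approx 38.72$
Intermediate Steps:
$S = 34$ ($S = -5 + \left(12 - -27\right) = -5 + \left(12 + 27\right) = -5 + 39 = 34$)
$F{\left(X \right)} = 2 X$
$t = - \frac{479225}{563}$ ($t = -852 + 902 \cdot \frac{1}{1126} = -852 + \frac{451}{563} = - \frac{479225}{563} \approx -851.2$)
$J = -747055$ ($J = 265 - 747320 = -747055$)
$U{\left(N \right)} = \frac{68 N}{3}$ ($U{\left(N \right)} = \frac{2 \cdot 34 \left(N + N\right)}{6} = \frac{68 \cdot 2 N}{6} = \frac{136 N}{6} = \frac{68 N}{3}$)
$\frac{J}{U{\left(t \right)}} = - \frac{747055}{\frac{68}{3} \left(- \frac{479225}{563}\right)} = - \frac{747055}{- \frac{32587300}{1689}} = \left(-747055\right) \left(- \frac{1689}{32587300}\right) = \frac{252355179}{6517460}$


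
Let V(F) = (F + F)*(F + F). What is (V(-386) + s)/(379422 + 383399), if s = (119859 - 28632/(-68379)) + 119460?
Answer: 19039070823/17386979053 ≈ 1.0950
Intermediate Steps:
V(F) = 4*F² (V(F) = (2*F)*(2*F) = 4*F²)
s = 5454807511/22793 (s = (119859 - 28632*(-1/68379)) + 119460 = (119859 + 9544/22793) + 119460 = 2731955731/22793 + 119460 = 5454807511/22793 ≈ 2.3932e+5)
(V(-386) + s)/(379422 + 383399) = (4*(-386)² + 5454807511/22793)/(379422 + 383399) = (4*148996 + 5454807511/22793)/762821 = (595984 + 5454807511/22793)*(1/762821) = (19039070823/22793)*(1/762821) = 19039070823/17386979053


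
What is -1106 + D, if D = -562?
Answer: -1668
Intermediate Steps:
-1106 + D = -1106 - 562 = -1668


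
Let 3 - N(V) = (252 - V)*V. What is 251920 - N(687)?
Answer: -46928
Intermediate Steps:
N(V) = 3 - V*(252 - V) (N(V) = 3 - (252 - V)*V = 3 - V*(252 - V))
251920 - N(687) = 251920 - (3 + 687² - 252*687) = 251920 - (3 + 471969 - 173124) = 251920 - 1*298848 = 251920 - 298848 = -46928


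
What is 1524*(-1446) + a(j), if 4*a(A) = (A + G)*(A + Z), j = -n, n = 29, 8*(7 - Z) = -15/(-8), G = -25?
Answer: -282035691/128 ≈ -2.2034e+6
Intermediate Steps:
Z = 433/64 (Z = 7 - (-15)/(8*(-8)) = 7 - (-15)*(-1)/(8*8) = 7 - ⅛*15/8 = 7 - 15/64 = 433/64 ≈ 6.7656)
j = -29 (j = -1*29 = -29)
a(A) = (-25 + A)*(433/64 + A)/4 (a(A) = ((A - 25)*(A + 433/64))/4 = ((-25 + A)*(433/64 + A))/4 = (-25 + A)*(433/64 + A)/4)
1524*(-1446) + a(j) = 1524*(-1446) + (-10825/256 - 1167/256*(-29) + (¼)*(-29)²) = -2203704 + (-10825/256 + 33843/256 + (¼)*841) = -2203704 + (-10825/256 + 33843/256 + 841/4) = -2203704 + 38421/128 = -282035691/128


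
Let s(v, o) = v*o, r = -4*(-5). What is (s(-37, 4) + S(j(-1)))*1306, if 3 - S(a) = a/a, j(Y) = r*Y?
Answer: -190676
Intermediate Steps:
r = 20
j(Y) = 20*Y
S(a) = 2 (S(a) = 3 - a/a = 3 - 1*1 = 3 - 1 = 2)
s(v, o) = o*v
(s(-37, 4) + S(j(-1)))*1306 = (4*(-37) + 2)*1306 = (-148 + 2)*1306 = -146*1306 = -190676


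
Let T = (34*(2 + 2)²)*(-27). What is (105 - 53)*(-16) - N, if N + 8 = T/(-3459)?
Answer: -954968/1153 ≈ -828.25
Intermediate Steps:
T = -14688 (T = (34*4²)*(-27) = (34*16)*(-27) = 544*(-27) = -14688)
N = -4328/1153 (N = -8 - 14688/(-3459) = -8 - 14688*(-1/3459) = -8 + 4896/1153 = -4328/1153 ≈ -3.7537)
(105 - 53)*(-16) - N = (105 - 53)*(-16) - 1*(-4328/1153) = 52*(-16) + 4328/1153 = -832 + 4328/1153 = -954968/1153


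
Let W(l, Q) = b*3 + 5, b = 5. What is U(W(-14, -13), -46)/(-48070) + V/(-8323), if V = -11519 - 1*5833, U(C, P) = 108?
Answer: 416605878/200043305 ≈ 2.0826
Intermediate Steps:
W(l, Q) = 20 (W(l, Q) = 5*3 + 5 = 15 + 5 = 20)
V = -17352 (V = -11519 - 5833 = -17352)
U(W(-14, -13), -46)/(-48070) + V/(-8323) = 108/(-48070) - 17352/(-8323) = 108*(-1/48070) - 17352*(-1/8323) = -54/24035 + 17352/8323 = 416605878/200043305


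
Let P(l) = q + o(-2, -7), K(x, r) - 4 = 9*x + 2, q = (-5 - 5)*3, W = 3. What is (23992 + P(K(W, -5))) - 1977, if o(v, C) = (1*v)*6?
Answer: 21973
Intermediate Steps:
o(v, C) = 6*v (o(v, C) = v*6 = 6*v)
q = -30 (q = -10*3 = -30)
K(x, r) = 6 + 9*x (K(x, r) = 4 + (9*x + 2) = 4 + (2 + 9*x) = 6 + 9*x)
P(l) = -42 (P(l) = -30 + 6*(-2) = -30 - 12 = -42)
(23992 + P(K(W, -5))) - 1977 = (23992 - 42) - 1977 = 23950 - 1977 = 21973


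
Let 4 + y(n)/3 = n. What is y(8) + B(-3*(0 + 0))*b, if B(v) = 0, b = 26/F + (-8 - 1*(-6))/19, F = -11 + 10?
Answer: 12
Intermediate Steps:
y(n) = -12 + 3*n
F = -1
b = -496/19 (b = 26/(-1) + (-8 - 1*(-6))/19 = 26*(-1) + (-8 + 6)*(1/19) = -26 - 2*1/19 = -26 - 2/19 = -496/19 ≈ -26.105)
y(8) + B(-3*(0 + 0))*b = (-12 + 3*8) + 0*(-496/19) = (-12 + 24) + 0 = 12 + 0 = 12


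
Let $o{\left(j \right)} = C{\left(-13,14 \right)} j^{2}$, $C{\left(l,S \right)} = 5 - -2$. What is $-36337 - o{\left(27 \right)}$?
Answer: $-41440$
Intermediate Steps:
$C{\left(l,S \right)} = 7$ ($C{\left(l,S \right)} = 5 + 2 = 7$)
$o{\left(j \right)} = 7 j^{2}$
$-36337 - o{\left(27 \right)} = -36337 - 7 \cdot 27^{2} = -36337 - 7 \cdot 729 = -36337 - 5103 = -41440$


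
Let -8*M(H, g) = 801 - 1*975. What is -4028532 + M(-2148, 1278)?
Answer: -16114041/4 ≈ -4.0285e+6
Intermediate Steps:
M(H, g) = 87/4 (M(H, g) = -(801 - 1*975)/8 = -(801 - 975)/8 = -⅛*(-174) = 87/4)
-4028532 + M(-2148, 1278) = -4028532 + 87/4 = -16114041/4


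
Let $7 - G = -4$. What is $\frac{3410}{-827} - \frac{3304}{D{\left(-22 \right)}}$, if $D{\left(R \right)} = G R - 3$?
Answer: $\frac{270994}{28945} \approx 9.3624$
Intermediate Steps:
$G = 11$ ($G = 7 - -4 = 7 + 4 = 11$)
$D{\left(R \right)} = -3 + 11 R$ ($D{\left(R \right)} = 11 R - 3 = -3 + 11 R$)
$\frac{3410}{-827} - \frac{3304}{D{\left(-22 \right)}} = \frac{3410}{-827} - \frac{3304}{-3 + 11 \left(-22\right)} = 3410 \left(- \frac{1}{827}\right) - \frac{3304}{-3 - 242} = - \frac{3410}{827} - \frac{3304}{-245} = - \frac{3410}{827} - - \frac{472}{35} = - \frac{3410}{827} + \frac{472}{35} = \frac{270994}{28945}$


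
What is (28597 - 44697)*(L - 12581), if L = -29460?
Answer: 676860100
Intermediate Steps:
(28597 - 44697)*(L - 12581) = (28597 - 44697)*(-29460 - 12581) = -16100*(-42041) = 676860100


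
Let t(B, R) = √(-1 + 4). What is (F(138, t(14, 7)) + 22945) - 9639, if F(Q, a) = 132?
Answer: 13438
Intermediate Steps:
t(B, R) = √3
(F(138, t(14, 7)) + 22945) - 9639 = (132 + 22945) - 9639 = 23077 - 9639 = 13438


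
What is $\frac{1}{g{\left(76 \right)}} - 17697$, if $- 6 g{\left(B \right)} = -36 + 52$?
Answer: $- \frac{141579}{8} \approx -17697.0$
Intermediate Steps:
$g{\left(B \right)} = - \frac{8}{3}$ ($g{\left(B \right)} = - \frac{-36 + 52}{6} = \left(- \frac{1}{6}\right) 16 = - \frac{8}{3}$)
$\frac{1}{g{\left(76 \right)}} - 17697 = \frac{1}{- \frac{8}{3}} - 17697 = - \frac{3}{8} - 17697 = - \frac{141579}{8}$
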